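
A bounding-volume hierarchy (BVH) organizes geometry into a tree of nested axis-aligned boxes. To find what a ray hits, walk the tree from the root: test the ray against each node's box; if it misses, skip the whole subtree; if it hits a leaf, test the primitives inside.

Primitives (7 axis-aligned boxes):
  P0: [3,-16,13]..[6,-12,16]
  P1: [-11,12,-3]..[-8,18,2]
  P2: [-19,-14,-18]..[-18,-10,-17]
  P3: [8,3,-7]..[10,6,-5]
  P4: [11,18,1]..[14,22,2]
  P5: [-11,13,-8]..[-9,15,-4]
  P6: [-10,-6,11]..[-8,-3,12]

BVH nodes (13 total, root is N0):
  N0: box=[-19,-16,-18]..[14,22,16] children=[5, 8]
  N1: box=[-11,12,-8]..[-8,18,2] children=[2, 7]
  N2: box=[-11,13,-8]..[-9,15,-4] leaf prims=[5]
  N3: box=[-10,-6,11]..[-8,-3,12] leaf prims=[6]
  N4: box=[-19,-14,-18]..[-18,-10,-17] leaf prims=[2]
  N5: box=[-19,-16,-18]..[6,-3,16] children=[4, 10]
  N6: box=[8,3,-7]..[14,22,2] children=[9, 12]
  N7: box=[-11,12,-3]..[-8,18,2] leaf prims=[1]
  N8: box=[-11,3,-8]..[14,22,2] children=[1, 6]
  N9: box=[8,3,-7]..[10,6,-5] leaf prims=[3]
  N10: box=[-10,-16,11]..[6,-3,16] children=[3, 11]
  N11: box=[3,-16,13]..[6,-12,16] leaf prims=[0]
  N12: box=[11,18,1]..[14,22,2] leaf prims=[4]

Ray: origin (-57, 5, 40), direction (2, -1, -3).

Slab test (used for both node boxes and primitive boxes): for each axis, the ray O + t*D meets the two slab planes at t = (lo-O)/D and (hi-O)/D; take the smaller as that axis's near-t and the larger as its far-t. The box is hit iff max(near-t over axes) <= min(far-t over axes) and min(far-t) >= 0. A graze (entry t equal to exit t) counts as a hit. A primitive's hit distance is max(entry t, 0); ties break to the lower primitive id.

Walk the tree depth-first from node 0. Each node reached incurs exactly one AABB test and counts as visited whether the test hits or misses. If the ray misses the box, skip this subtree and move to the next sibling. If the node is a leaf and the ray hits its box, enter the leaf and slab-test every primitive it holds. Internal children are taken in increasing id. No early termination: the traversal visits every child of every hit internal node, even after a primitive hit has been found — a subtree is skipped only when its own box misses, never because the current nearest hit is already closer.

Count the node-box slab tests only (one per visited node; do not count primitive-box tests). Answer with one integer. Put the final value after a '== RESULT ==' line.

Walk:
N0 x:[19,71/2] y:[-17,21] z:[8,58/3] -> hit [19,58/3], descend [5, 8]
  N5 x:[19,63/2] y:[8,21] z:[8,58/3] -> hit [19,58/3], descend [4, 10]
    N4 x:[19,39/2] y:[15,19] z:[19,58/3] -> hit [19,19] leaf, test {P2@t=19}
    N10 x:[47/2,63/2] y:[8,21] z:[8,29/3] -> miss, prune
  N8 x:[23,71/2] y:[-17,2] z:[38/3,16] -> miss, prune

Visited [0, 5, 4, 10, 8]. Tests: 5 box, 1 leaf. Nearest: P2.

== RESULT ==
5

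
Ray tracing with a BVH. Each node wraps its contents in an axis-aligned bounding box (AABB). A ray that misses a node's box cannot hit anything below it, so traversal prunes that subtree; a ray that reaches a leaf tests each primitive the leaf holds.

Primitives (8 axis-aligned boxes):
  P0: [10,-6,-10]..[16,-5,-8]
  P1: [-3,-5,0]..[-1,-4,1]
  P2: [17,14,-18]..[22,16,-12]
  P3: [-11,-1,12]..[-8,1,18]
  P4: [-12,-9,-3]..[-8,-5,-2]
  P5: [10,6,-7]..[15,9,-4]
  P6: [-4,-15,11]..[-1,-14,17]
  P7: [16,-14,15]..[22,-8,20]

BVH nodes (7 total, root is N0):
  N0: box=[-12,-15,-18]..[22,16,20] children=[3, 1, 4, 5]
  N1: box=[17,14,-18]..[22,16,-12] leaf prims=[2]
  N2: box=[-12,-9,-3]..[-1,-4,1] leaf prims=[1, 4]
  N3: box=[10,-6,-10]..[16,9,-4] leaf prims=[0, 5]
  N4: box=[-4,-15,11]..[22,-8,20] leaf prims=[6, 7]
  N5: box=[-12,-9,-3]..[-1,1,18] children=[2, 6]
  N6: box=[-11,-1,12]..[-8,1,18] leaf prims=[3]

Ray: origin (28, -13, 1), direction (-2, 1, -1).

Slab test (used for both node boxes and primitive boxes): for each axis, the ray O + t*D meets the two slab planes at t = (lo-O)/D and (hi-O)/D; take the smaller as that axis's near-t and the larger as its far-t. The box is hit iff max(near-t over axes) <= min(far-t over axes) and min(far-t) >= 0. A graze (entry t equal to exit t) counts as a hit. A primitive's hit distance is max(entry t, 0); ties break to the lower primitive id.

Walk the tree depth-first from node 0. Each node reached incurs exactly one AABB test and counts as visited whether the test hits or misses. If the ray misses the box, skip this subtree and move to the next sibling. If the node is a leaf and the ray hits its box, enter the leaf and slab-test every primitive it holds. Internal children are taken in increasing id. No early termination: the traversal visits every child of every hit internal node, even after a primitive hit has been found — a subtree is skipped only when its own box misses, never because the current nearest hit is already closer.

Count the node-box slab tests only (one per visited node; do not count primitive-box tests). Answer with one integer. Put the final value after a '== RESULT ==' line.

Trace the traversal:
N0 x:[3,20] y:[-2,29] z:[-19,19] -> hit [3,19], descend [1, 3, 4, 5]
  N1 x:[3,11/2] y:[27,29] z:[13,19] -> miss, prune
  N3 x:[6,9] y:[7,22] z:[5,11] -> hit [7,9] leaf, test {P0(miss), P5(miss)}
  N4 x:[3,16] y:[-2,5] z:[-19,-10] -> miss, prune
  N5 x:[29/2,20] y:[4,14] z:[-17,4] -> miss, prune

order=[0, 1, 3, 4, 5]  |boxes|=5  |leaves|=1  hit=miss

== RESULT ==
5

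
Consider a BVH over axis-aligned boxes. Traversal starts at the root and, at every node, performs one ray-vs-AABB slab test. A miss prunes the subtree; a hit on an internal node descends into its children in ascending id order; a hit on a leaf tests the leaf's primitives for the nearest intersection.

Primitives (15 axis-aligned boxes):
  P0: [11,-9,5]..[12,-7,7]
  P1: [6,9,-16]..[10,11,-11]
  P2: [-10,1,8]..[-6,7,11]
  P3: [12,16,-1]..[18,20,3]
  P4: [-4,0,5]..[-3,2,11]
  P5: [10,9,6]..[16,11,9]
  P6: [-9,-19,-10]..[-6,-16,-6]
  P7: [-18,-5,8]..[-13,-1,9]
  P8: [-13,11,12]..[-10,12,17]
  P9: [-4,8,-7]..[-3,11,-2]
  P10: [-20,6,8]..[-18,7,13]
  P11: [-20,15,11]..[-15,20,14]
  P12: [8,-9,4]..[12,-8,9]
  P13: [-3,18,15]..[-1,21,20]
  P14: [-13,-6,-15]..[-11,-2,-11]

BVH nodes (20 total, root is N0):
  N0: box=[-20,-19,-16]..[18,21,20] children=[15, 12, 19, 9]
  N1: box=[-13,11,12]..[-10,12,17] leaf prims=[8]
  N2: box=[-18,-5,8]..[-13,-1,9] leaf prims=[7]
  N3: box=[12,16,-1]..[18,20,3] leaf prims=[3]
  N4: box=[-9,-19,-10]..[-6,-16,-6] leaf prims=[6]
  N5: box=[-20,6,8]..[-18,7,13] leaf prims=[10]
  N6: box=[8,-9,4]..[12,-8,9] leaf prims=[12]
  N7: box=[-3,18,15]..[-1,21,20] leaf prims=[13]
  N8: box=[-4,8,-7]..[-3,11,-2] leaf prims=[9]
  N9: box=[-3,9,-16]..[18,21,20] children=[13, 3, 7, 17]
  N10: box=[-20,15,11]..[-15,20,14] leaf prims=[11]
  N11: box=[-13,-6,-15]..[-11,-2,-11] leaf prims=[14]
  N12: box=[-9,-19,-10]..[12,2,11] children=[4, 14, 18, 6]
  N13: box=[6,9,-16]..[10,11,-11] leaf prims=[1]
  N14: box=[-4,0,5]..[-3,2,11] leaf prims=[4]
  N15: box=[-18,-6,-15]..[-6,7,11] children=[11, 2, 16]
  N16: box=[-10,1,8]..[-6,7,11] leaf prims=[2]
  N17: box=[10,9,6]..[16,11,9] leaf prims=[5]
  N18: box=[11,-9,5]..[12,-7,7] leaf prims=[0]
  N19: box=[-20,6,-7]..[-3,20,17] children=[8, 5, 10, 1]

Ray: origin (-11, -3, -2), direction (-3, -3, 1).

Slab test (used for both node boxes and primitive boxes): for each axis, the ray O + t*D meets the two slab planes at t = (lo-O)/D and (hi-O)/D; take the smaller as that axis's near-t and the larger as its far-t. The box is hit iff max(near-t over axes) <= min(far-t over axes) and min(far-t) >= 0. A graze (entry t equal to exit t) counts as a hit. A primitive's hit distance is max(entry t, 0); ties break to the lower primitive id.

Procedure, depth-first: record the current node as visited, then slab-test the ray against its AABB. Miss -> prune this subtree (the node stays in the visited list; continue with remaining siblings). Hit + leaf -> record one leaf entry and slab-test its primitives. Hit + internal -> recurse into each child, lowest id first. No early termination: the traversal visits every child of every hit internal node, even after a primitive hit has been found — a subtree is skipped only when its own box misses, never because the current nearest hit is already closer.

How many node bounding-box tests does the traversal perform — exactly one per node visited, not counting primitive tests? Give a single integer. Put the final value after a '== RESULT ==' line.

Trace the traversal:
N0 x:[-29/3,3] y:[-8,16/3] z:[-14,22] -> hit [-8,3], descend [9, 12, 15, 19]
  N9 x:[-29/3,-8/3] y:[-8,-4] z:[-14,22] -> miss, prune
  N12 x:[-23/3,-2/3] y:[-5/3,16/3] z:[-8,13] -> miss, prune
  N15 x:[-5/3,7/3] y:[-10/3,1] z:[-13,13] -> hit [-5/3,1], descend [2, 11, 16]
    N2 x:[2/3,7/3] y:[-2/3,2/3] z:[10,11] -> miss, prune
    N11 x:[0,2/3] y:[-1/3,1] z:[-13,-9] -> miss, prune
    N16 x:[-5/3,-1/3] y:[-10/3,-4/3] z:[10,13] -> miss, prune
  N19 x:[-8/3,3] y:[-23/3,-3] z:[-5,19] -> miss, prune

Summary -> nodes [0, 9, 12, 15, 2, 11, 16, 19]; box-tests=8; leaf-entries=0; first=miss

== RESULT ==
8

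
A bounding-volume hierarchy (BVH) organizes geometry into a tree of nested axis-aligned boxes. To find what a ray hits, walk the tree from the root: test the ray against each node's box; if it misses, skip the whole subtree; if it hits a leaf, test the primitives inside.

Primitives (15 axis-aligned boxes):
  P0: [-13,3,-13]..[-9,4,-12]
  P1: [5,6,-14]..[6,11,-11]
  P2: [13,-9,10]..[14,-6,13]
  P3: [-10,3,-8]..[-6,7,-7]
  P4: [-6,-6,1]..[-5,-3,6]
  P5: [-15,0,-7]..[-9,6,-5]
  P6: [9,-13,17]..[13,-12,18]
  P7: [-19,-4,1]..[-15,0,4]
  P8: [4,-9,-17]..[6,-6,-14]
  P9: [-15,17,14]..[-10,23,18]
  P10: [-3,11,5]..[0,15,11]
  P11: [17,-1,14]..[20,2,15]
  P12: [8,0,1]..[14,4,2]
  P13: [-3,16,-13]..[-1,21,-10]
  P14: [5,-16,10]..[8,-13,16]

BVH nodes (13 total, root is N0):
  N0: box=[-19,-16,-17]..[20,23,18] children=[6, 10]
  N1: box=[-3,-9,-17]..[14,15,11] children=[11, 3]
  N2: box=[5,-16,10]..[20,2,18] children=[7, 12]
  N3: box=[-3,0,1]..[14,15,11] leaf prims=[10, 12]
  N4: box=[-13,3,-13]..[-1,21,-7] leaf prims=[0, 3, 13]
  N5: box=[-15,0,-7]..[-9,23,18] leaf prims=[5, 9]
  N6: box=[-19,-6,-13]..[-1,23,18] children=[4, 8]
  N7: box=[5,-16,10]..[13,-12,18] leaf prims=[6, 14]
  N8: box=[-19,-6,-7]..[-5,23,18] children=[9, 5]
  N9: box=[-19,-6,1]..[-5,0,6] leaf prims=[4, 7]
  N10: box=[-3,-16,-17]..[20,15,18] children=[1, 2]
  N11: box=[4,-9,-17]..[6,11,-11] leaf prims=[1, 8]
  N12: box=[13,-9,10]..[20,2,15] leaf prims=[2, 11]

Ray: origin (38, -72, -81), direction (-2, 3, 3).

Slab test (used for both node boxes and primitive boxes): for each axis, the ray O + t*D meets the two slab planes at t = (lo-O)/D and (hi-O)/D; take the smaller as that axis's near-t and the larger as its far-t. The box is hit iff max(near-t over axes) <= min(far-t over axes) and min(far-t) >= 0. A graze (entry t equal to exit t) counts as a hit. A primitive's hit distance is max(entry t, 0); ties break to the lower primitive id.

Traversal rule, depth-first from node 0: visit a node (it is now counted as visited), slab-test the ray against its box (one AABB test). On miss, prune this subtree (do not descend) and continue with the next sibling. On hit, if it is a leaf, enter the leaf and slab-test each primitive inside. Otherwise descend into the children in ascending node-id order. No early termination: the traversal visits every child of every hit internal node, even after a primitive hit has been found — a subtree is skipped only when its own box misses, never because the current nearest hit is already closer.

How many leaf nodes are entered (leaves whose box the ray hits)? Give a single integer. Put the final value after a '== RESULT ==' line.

Walk:
N0 x:[9,57/2] y:[56/3,95/3] z:[64/3,33] -> hit [64/3,57/2], descend [6, 10]
  N6 x:[39/2,57/2] y:[22,95/3] z:[68/3,33] -> hit [68/3,57/2], descend [4, 8]
    N4 x:[39/2,51/2] y:[25,31] z:[68/3,74/3] -> miss, prune
    N8 x:[43/2,57/2] y:[22,95/3] z:[74/3,33] -> hit [74/3,57/2], descend [5, 9]
      N5 x:[47/2,53/2] y:[24,95/3] z:[74/3,33] -> hit [74/3,53/2] leaf, test {P5@t=74/3, P9(miss)}
      N9 x:[43/2,57/2] y:[22,24] z:[82/3,29] -> miss, prune
  N10 x:[9,41/2] y:[56/3,29] z:[64/3,33] -> miss, prune

Visited [0, 6, 4, 8, 5, 9, 10]. Tests: 7 box, 1 leaf. Nearest: P5.

== RESULT ==
1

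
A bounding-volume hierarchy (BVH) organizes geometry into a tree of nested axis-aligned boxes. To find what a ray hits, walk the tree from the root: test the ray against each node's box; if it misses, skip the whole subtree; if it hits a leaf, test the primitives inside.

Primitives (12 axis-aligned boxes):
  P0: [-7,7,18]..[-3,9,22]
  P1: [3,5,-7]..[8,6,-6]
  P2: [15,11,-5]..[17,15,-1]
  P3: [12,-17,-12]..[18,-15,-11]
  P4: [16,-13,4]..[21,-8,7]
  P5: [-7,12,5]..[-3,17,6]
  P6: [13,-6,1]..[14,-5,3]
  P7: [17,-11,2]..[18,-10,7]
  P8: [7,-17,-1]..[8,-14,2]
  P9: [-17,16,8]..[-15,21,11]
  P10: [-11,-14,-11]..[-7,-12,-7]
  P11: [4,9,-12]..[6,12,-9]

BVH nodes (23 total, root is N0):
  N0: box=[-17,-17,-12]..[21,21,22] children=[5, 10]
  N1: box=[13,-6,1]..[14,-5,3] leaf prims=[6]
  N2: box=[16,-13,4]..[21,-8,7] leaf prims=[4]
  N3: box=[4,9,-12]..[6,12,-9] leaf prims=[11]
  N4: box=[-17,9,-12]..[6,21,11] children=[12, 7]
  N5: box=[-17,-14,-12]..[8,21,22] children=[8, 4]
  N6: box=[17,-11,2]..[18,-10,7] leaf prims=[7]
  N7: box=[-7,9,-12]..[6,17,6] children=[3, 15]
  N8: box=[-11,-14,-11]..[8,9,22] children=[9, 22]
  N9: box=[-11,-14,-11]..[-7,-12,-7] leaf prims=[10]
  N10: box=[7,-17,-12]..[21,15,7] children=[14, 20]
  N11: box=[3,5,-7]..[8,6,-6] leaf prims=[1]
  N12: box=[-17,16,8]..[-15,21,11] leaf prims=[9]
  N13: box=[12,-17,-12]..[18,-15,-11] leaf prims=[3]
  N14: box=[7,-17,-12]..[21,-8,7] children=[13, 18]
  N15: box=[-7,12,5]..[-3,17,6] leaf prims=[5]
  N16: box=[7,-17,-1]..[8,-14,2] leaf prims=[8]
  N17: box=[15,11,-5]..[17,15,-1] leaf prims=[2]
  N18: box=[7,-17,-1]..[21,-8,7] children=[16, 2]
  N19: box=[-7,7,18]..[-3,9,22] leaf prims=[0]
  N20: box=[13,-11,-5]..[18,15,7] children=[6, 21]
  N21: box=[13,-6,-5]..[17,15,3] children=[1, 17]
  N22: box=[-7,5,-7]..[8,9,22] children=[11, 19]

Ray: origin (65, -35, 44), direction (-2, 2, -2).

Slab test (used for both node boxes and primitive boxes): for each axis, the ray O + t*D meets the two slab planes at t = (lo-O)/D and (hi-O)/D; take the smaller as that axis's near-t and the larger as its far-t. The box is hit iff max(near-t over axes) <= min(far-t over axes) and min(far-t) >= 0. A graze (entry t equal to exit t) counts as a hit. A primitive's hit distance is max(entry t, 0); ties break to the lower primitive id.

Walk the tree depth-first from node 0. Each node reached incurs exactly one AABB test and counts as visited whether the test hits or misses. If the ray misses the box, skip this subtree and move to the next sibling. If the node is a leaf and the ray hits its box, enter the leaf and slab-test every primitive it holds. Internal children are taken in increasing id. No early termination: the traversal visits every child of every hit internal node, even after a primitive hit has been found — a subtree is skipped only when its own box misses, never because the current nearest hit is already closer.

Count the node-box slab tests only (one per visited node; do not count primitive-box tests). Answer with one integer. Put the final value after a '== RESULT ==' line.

Traverse from the root:
N0 x:[22,41] y:[9,28] z:[11,28] -> hit [22,28], descend [5, 10]
  N5 x:[57/2,41] y:[21/2,28] z:[11,28] -> miss, prune
  N10 x:[22,29] y:[9,25] z:[37/2,28] -> hit [22,25], descend [14, 20]
    N14 x:[22,29] y:[9,27/2] z:[37/2,28] -> miss, prune
    N20 x:[47/2,26] y:[12,25] z:[37/2,49/2] -> hit [47/2,49/2], descend [6, 21]
      N6 x:[47/2,24] y:[12,25/2] z:[37/2,21] -> miss, prune
      N21 x:[24,26] y:[29/2,25] z:[41/2,49/2] -> hit [24,49/2], descend [1, 17]
        N1 x:[51/2,26] y:[29/2,15] z:[41/2,43/2] -> miss, prune
        N17 x:[24,25] y:[23,25] z:[45/2,49/2] -> hit [24,49/2] leaf, test {P2@t=24}

9 AABB tests over nodes [0, 5, 10, 14, 20, 6, 21, 1, 17]; 1 leaf entered; closest P2.

== RESULT ==
9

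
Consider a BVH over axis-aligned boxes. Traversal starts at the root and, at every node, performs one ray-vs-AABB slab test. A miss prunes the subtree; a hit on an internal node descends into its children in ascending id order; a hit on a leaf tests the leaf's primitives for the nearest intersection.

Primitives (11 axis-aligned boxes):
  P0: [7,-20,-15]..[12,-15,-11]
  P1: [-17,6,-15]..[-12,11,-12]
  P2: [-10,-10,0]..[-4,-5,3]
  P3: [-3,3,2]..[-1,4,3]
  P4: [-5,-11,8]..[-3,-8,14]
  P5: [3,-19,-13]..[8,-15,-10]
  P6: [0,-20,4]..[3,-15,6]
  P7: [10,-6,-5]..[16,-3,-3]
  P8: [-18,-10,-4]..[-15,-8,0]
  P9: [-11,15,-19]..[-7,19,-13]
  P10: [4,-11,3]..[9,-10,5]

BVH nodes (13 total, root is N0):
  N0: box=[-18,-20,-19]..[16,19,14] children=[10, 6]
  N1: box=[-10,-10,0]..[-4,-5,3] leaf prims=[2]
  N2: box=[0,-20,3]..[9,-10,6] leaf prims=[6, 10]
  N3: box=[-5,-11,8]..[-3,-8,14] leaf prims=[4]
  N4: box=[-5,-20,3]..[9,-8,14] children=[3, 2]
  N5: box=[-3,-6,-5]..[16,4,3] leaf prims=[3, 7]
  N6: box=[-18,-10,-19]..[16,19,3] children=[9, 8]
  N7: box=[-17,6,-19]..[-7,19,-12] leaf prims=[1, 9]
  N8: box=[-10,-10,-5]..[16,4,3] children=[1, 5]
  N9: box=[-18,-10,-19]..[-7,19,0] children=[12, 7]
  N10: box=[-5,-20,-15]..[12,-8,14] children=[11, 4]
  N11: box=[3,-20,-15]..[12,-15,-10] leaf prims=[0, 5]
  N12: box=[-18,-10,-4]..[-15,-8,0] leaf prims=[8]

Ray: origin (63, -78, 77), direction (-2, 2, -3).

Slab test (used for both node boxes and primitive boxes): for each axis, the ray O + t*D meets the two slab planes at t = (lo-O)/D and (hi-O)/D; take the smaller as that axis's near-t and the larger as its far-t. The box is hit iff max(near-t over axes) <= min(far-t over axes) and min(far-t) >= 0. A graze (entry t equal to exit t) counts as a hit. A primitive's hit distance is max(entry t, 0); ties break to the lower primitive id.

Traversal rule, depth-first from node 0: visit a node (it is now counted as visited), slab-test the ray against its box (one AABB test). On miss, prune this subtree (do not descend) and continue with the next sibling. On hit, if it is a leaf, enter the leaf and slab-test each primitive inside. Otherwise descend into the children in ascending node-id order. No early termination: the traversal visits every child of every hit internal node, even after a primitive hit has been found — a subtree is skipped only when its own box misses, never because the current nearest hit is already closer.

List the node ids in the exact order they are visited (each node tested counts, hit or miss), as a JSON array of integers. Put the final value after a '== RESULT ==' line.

Trace the traversal:
N0 x:[47/2,81/2] y:[29,97/2] z:[21,32] -> hit [29,32], descend [6, 10]
  N6 x:[47/2,81/2] y:[34,97/2] z:[74/3,32] -> miss, prune
  N10 x:[51/2,34] y:[29,35] z:[21,92/3] -> hit [29,92/3], descend [4, 11]
    N4 x:[27,34] y:[29,35] z:[21,74/3] -> miss, prune
    N11 x:[51/2,30] y:[29,63/2] z:[29,92/3] -> hit [29,30] leaf, test {P0(miss), P5@t=59/2}

order=[0, 6, 10, 4, 11]  |boxes|=5  |leaves|=1  hit=P5

== RESULT ==
[0, 6, 10, 4, 11]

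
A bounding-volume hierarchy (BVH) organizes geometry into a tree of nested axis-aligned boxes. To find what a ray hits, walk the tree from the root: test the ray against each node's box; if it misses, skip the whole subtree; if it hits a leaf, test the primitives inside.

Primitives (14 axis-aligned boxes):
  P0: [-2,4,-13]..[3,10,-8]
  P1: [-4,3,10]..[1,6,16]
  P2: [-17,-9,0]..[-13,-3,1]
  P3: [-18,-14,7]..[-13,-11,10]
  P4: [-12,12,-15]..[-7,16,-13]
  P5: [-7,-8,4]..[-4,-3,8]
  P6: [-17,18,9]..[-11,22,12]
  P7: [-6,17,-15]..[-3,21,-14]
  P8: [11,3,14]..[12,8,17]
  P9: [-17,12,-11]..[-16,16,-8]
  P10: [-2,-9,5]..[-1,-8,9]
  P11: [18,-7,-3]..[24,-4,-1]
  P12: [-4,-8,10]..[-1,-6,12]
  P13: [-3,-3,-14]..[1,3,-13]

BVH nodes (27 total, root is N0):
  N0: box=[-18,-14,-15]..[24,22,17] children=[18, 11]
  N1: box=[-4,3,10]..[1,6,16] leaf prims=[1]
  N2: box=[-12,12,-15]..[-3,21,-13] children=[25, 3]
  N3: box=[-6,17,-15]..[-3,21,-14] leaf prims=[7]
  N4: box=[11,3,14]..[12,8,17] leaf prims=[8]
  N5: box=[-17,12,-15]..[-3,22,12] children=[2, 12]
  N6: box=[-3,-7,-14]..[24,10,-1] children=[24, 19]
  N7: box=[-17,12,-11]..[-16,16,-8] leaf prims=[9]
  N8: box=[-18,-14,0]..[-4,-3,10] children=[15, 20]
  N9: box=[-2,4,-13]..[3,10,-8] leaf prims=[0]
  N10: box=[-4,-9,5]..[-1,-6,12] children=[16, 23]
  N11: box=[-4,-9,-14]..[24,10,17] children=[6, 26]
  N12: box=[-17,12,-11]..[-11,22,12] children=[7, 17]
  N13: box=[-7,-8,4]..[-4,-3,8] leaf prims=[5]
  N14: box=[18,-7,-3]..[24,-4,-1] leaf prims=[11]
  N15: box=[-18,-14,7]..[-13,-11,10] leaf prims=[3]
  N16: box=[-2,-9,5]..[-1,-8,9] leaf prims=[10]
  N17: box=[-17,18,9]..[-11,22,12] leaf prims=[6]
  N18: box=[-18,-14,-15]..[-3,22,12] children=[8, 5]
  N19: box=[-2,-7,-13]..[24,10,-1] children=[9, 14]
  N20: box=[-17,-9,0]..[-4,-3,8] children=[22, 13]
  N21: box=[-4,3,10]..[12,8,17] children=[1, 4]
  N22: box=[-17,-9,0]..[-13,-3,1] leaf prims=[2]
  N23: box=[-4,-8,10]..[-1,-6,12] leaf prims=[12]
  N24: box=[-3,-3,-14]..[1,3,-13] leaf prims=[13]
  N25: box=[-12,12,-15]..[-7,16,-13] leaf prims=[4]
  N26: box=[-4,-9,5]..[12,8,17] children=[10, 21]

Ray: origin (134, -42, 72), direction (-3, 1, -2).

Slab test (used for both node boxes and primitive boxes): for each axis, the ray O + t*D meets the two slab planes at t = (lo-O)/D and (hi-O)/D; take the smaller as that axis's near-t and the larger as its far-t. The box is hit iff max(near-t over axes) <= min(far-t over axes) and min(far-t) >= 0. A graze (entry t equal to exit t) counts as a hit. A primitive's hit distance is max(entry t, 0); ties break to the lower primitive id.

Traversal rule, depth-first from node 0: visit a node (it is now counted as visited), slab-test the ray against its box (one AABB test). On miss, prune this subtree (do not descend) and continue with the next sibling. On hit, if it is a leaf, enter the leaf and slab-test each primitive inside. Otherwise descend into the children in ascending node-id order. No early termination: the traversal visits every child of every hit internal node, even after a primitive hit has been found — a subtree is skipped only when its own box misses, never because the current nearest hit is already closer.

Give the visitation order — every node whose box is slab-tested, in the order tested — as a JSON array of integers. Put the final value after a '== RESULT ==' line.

Trace the traversal:
N0 x:[110/3,152/3] y:[28,64] z:[55/2,87/2] -> hit [110/3,87/2], descend [11, 18]
  N11 x:[110/3,46] y:[33,52] z:[55/2,43] -> hit [110/3,43], descend [6, 26]
    N6 x:[110/3,137/3] y:[35,52] z:[73/2,43] -> hit [110/3,43], descend [19, 24]
      N19 x:[110/3,136/3] y:[35,52] z:[73/2,85/2] -> hit [110/3,85/2], descend [9, 14]
        N9 x:[131/3,136/3] y:[46,52] z:[40,85/2] -> miss, prune
        N14 x:[110/3,116/3] y:[35,38] z:[73/2,75/2] -> hit [110/3,75/2] leaf, test {P11@t=110/3}
      N24 x:[133/3,137/3] y:[39,45] z:[85/2,43] -> miss, prune
    N26 x:[122/3,46] y:[33,50] z:[55/2,67/2] -> miss, prune
  N18 x:[137/3,152/3] y:[28,64] z:[30,87/2] -> miss, prune

order=[0, 11, 6, 19, 9, 14, 24, 26, 18]  |boxes|=9  |leaves|=1  hit=P11

== RESULT ==
[0, 11, 6, 19, 9, 14, 24, 26, 18]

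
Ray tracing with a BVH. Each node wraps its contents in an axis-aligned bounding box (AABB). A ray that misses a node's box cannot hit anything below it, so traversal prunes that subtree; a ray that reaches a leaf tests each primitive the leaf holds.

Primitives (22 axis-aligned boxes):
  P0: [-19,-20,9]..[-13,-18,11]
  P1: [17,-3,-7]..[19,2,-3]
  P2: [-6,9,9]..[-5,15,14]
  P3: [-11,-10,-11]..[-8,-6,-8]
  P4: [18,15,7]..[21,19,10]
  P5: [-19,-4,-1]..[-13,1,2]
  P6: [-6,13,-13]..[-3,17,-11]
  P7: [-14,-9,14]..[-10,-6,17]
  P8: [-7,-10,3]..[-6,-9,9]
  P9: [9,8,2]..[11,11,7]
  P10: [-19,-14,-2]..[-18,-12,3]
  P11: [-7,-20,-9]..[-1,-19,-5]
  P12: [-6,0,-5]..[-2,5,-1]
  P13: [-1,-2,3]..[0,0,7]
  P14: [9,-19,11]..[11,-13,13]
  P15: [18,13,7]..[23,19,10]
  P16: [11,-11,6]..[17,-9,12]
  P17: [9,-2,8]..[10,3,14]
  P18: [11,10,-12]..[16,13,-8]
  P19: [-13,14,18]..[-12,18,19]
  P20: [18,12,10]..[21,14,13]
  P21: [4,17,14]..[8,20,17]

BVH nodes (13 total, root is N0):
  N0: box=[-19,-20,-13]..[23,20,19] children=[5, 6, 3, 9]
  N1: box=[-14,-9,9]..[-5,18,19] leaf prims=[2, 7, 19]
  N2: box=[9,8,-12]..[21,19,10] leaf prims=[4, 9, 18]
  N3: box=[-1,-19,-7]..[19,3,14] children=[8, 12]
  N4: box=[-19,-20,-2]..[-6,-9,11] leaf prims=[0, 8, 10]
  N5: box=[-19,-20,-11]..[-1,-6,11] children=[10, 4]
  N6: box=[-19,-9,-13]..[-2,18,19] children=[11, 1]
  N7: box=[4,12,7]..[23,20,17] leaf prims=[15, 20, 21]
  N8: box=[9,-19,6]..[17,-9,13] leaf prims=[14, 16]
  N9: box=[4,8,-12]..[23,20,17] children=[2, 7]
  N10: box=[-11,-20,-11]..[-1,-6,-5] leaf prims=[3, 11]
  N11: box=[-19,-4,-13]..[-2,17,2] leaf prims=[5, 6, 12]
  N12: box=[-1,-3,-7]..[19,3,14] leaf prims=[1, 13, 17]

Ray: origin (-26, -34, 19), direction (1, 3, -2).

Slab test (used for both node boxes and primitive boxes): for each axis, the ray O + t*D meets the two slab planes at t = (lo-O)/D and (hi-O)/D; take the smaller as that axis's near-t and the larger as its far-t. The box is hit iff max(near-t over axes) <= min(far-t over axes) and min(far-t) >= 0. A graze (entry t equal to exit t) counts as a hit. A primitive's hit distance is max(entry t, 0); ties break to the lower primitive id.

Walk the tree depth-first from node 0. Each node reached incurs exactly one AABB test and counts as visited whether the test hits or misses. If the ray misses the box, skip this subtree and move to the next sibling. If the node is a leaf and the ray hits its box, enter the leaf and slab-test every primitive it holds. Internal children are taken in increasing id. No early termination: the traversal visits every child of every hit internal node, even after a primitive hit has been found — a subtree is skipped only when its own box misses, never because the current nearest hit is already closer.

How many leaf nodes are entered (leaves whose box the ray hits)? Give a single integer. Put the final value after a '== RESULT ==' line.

Traverse from the root:
N0 x:[7,49] y:[14/3,18] z:[0,16] -> hit [7,16], descend [3, 5, 6, 9]
  N3 x:[25,45] y:[5,37/3] z:[5/2,13] -> miss, prune
  N5 x:[7,25] y:[14/3,28/3] z:[4,15] -> hit [7,28/3], descend [4, 10]
    N4 x:[7,20] y:[14/3,25/3] z:[4,21/2] -> hit [7,25/3] leaf, test {P0(miss), P8(miss), P10(miss)}
    N10 x:[15,25] y:[14/3,28/3] z:[12,15] -> miss, prune
  N6 x:[7,24] y:[25/3,52/3] z:[0,16] -> hit [25/3,16], descend [1, 11]
    N1 x:[12,21] y:[25/3,52/3] z:[0,5] -> miss, prune
    N11 x:[7,24] y:[10,17] z:[17/2,16] -> hit [10,16] leaf, test {P5@t=10, P6(miss), P12(miss)}
  N9 x:[30,49] y:[14,18] z:[1,31/2] -> miss, prune

Summary -> nodes [0, 3, 5, 4, 10, 6, 1, 11, 9]; box-tests=9; leaf-entries=2; first=P5

== RESULT ==
2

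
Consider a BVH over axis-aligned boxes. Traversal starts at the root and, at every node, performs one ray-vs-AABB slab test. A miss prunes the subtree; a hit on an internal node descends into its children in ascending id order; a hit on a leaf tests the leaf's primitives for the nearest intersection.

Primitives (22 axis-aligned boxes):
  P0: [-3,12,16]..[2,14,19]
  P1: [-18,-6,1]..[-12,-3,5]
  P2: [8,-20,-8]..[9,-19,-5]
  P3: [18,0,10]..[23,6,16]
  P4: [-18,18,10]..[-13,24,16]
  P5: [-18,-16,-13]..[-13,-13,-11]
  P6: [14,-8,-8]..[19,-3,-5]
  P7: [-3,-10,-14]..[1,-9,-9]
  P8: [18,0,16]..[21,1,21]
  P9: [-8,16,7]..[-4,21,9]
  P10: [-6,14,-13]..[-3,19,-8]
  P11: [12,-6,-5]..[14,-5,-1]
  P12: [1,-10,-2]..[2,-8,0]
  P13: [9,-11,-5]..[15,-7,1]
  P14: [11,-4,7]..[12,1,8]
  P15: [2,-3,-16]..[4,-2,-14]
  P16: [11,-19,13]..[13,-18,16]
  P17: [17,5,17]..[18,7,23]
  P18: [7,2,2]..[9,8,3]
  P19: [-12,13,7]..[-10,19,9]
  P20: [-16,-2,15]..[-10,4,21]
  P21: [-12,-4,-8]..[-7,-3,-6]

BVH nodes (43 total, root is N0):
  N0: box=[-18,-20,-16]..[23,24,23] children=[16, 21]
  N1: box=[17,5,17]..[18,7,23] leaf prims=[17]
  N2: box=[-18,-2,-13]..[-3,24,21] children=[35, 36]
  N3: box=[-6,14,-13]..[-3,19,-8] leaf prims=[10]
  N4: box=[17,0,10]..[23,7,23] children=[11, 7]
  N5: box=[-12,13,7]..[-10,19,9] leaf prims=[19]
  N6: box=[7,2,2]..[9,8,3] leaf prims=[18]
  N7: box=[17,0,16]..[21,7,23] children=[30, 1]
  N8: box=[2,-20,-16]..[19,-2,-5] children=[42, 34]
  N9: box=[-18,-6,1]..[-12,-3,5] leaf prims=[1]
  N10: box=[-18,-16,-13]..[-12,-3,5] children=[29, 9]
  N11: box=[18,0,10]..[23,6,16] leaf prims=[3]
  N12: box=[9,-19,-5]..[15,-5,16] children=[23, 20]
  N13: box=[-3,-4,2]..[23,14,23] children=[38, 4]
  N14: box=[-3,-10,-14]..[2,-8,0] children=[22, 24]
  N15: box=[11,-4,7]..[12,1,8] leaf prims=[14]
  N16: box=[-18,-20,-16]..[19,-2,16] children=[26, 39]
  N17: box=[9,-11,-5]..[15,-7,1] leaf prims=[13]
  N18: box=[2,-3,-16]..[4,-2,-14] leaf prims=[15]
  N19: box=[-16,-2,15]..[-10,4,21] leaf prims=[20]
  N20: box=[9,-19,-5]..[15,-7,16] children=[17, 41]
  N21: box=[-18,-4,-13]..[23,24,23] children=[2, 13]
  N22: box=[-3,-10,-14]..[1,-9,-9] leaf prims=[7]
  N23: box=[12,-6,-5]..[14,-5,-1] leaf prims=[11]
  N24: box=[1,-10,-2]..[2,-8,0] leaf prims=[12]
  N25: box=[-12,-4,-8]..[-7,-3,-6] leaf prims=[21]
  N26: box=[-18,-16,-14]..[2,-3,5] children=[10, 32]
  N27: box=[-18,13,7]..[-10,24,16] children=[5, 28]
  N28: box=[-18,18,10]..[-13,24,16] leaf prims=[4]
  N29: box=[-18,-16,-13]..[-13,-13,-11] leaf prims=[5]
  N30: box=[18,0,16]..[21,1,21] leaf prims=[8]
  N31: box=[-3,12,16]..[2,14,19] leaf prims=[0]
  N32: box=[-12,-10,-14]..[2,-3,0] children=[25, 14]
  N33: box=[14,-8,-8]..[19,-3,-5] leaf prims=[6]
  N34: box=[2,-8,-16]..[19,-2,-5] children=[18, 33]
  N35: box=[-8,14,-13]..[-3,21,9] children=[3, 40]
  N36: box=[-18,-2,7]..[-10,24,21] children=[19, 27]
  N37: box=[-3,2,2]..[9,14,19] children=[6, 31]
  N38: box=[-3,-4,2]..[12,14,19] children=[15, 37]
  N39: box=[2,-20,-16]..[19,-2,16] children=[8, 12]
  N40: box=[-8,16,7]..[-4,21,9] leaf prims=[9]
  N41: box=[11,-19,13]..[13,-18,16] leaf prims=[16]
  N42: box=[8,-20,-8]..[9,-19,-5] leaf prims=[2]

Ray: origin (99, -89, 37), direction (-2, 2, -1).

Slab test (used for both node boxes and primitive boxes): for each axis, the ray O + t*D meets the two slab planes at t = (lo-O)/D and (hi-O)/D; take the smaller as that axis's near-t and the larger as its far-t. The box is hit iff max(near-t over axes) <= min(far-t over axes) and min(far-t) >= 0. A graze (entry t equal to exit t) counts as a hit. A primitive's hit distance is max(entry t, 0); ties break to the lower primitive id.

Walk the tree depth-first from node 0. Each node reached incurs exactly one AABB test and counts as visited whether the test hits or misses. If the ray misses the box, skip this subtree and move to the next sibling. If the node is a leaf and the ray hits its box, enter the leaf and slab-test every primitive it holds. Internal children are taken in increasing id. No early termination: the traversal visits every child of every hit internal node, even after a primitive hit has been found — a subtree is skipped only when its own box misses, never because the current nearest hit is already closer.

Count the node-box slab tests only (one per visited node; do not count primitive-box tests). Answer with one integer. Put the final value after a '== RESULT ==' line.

Trace the traversal:
N0 x:[38,117/2] y:[69/2,113/2] z:[14,53] -> hit [38,53], descend [16, 21]
  N16 x:[40,117/2] y:[69/2,87/2] z:[21,53] -> hit [40,87/2], descend [26, 39]
    N26 x:[97/2,117/2] y:[73/2,43] z:[32,51] -> miss, prune
    N39 x:[40,97/2] y:[69/2,87/2] z:[21,53] -> hit [40,87/2], descend [8, 12]
      N8 x:[40,97/2] y:[69/2,87/2] z:[42,53] -> hit [42,87/2], descend [34, 42]
        N34 x:[40,97/2] y:[81/2,87/2] z:[42,53] -> hit [42,87/2], descend [18, 33]
          N18 x:[95/2,97/2] y:[43,87/2] z:[51,53] -> miss, prune
          N33 x:[40,85/2] y:[81/2,43] z:[42,45] -> hit [42,85/2] leaf, test {P6@t=42}
        N42 x:[45,91/2] y:[69/2,35] z:[42,45] -> miss, prune
      N12 x:[42,45] y:[35,42] z:[21,42] -> hit [42,42], descend [20, 23]
        N20 x:[42,45] y:[35,41] z:[21,42] -> miss, prune
        N23 x:[85/2,87/2] y:[83/2,42] z:[38,42] -> miss, prune
  N21 x:[38,117/2] y:[85/2,113/2] z:[14,50] -> hit [85/2,50], descend [2, 13]
    N2 x:[51,117/2] y:[87/2,113/2] z:[16,50] -> miss, prune
    N13 x:[38,51] y:[85/2,103/2] z:[14,35] -> miss, prune

order=[0, 16, 26, 39, 8, 34, 18, 33, 42, 12, 20, 23, 21, 2, 13]  |boxes|=15  |leaves|=1  hit=P6

== RESULT ==
15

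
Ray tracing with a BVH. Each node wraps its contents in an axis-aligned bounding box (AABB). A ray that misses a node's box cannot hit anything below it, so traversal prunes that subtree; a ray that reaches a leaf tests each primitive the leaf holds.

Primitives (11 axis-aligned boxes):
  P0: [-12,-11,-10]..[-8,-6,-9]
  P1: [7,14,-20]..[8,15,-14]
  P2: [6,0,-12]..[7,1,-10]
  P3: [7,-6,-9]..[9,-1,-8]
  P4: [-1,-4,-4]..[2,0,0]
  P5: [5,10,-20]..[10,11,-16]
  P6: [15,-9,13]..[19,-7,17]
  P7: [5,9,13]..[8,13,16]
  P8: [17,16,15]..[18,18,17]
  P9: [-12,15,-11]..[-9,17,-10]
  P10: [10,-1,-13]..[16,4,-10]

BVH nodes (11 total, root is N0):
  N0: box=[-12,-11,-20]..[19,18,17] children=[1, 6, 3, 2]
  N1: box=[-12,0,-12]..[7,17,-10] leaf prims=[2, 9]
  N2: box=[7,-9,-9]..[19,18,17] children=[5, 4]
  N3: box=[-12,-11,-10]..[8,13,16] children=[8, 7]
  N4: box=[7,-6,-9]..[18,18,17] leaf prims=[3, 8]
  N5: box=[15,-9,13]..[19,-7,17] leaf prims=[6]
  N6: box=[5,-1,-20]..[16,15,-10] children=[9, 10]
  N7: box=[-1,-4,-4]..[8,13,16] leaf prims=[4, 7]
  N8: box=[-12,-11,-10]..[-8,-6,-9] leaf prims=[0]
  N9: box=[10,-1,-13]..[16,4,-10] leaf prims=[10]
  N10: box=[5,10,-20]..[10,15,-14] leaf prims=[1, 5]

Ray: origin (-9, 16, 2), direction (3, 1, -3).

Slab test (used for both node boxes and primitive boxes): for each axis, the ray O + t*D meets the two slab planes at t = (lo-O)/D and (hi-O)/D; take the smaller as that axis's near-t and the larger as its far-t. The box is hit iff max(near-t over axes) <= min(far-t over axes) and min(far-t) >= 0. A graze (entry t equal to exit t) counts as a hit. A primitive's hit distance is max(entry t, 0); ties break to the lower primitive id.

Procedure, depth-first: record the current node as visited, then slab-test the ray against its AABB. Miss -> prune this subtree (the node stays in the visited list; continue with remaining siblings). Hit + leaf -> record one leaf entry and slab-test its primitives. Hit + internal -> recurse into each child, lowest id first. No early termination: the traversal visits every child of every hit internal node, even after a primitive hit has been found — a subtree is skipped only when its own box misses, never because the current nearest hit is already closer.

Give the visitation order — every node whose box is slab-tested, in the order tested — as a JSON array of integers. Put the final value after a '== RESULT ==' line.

Trace the traversal:
N0 x:[-1,28/3] y:[-27,2] z:[-5,22/3] -> hit [-1,2], descend [1, 2, 3, 6]
  N1 x:[-1,16/3] y:[-16,1] z:[4,14/3] -> miss, prune
  N2 x:[16/3,28/3] y:[-25,2] z:[-5,11/3] -> miss, prune
  N3 x:[-1,17/3] y:[-27,-3] z:[-14/3,4] -> miss, prune
  N6 x:[14/3,25/3] y:[-17,-1] z:[4,22/3] -> miss, prune

Summary -> nodes [0, 1, 2, 3, 6]; box-tests=5; leaf-entries=0; first=miss

== RESULT ==
[0, 1, 2, 3, 6]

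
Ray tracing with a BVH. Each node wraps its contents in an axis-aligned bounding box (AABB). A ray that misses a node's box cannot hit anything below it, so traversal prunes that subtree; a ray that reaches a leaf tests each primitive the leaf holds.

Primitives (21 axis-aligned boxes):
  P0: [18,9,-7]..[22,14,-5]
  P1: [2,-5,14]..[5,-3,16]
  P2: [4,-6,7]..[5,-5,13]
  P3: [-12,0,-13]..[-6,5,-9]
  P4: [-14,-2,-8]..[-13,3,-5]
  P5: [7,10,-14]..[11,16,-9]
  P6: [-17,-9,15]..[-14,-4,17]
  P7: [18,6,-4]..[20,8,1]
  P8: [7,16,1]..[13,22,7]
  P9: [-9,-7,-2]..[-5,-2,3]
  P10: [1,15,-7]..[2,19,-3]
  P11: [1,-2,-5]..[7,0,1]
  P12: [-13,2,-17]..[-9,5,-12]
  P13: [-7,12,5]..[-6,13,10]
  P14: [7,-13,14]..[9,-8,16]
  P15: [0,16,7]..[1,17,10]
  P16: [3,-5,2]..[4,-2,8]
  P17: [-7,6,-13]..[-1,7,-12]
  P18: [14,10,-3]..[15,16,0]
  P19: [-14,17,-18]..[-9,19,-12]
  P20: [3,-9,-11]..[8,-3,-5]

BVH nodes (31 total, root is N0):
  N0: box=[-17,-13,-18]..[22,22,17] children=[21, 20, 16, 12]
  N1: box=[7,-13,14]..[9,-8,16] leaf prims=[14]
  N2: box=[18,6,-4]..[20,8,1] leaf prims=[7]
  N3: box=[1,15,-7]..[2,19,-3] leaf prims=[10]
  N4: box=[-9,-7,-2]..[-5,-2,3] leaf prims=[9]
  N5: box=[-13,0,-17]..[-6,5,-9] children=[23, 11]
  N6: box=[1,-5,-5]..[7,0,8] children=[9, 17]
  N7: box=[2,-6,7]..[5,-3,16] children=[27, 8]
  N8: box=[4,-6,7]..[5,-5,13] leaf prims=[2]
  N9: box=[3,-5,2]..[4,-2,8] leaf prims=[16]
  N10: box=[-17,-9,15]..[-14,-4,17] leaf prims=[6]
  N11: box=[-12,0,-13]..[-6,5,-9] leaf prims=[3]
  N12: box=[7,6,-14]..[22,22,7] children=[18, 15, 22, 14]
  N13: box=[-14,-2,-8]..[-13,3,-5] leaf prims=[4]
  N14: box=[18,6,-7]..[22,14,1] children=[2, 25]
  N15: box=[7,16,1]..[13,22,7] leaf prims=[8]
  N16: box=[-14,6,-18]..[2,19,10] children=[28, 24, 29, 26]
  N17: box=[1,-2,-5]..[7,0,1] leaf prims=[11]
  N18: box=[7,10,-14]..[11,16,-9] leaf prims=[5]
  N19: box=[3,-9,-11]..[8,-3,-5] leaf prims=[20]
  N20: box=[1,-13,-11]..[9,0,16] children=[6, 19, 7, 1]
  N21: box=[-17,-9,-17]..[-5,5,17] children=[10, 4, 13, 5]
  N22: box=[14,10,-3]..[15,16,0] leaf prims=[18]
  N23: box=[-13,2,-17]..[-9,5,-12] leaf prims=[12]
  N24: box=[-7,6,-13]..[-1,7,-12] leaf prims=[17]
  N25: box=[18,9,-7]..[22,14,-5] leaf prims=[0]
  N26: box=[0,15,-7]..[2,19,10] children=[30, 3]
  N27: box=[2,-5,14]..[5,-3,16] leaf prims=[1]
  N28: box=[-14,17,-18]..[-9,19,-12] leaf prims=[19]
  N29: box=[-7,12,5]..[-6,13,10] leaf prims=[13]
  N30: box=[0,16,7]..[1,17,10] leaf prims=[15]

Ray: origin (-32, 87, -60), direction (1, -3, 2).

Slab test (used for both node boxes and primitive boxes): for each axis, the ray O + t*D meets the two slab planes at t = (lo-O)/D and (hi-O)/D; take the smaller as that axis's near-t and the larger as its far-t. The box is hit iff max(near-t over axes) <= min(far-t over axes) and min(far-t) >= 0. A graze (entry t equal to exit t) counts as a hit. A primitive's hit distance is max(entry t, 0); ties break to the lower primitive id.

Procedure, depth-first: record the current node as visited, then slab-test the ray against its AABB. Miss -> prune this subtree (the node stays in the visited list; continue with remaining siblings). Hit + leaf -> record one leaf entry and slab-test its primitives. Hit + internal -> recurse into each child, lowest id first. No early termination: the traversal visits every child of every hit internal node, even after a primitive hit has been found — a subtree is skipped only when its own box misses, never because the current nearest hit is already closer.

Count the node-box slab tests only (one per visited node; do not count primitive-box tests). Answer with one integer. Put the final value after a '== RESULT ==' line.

Traverse from the root:
N0 x:[15,54] y:[65/3,100/3] z:[21,77/2] -> hit [65/3,100/3], descend [12, 16, 20, 21]
  N12 x:[39,54] y:[65/3,27] z:[23,67/2] -> miss, prune
  N16 x:[18,34] y:[68/3,27] z:[21,35] -> hit [68/3,27], descend [24, 26, 28, 29]
    N24 x:[25,31] y:[80/3,27] z:[47/2,24] -> miss, prune
    N26 x:[32,34] y:[68/3,24] z:[53/2,35] -> miss, prune
    N28 x:[18,23] y:[68/3,70/3] z:[21,24] -> hit [68/3,23] leaf, test {P19@t=68/3}
    N29 x:[25,26] y:[74/3,25] z:[65/2,35] -> miss, prune
  N20 x:[33,41] y:[29,100/3] z:[49/2,38] -> hit [33,100/3], descend [1, 6, 7, 19]
    N1 x:[39,41] y:[95/3,100/3] z:[37,38] -> miss, prune
    N6 x:[33,39] y:[29,92/3] z:[55/2,34] -> miss, prune
    N7 x:[34,37] y:[30,31] z:[67/2,38] -> miss, prune
    N19 x:[35,40] y:[30,32] z:[49/2,55/2] -> miss, prune
  N21 x:[15,27] y:[82/3,32] z:[43/2,77/2] -> miss, prune

13 AABB tests over nodes [0, 12, 16, 24, 26, 28, 29, 20, 1, 6, 7, 19, 21]; 1 leaf entered; closest P19.

== RESULT ==
13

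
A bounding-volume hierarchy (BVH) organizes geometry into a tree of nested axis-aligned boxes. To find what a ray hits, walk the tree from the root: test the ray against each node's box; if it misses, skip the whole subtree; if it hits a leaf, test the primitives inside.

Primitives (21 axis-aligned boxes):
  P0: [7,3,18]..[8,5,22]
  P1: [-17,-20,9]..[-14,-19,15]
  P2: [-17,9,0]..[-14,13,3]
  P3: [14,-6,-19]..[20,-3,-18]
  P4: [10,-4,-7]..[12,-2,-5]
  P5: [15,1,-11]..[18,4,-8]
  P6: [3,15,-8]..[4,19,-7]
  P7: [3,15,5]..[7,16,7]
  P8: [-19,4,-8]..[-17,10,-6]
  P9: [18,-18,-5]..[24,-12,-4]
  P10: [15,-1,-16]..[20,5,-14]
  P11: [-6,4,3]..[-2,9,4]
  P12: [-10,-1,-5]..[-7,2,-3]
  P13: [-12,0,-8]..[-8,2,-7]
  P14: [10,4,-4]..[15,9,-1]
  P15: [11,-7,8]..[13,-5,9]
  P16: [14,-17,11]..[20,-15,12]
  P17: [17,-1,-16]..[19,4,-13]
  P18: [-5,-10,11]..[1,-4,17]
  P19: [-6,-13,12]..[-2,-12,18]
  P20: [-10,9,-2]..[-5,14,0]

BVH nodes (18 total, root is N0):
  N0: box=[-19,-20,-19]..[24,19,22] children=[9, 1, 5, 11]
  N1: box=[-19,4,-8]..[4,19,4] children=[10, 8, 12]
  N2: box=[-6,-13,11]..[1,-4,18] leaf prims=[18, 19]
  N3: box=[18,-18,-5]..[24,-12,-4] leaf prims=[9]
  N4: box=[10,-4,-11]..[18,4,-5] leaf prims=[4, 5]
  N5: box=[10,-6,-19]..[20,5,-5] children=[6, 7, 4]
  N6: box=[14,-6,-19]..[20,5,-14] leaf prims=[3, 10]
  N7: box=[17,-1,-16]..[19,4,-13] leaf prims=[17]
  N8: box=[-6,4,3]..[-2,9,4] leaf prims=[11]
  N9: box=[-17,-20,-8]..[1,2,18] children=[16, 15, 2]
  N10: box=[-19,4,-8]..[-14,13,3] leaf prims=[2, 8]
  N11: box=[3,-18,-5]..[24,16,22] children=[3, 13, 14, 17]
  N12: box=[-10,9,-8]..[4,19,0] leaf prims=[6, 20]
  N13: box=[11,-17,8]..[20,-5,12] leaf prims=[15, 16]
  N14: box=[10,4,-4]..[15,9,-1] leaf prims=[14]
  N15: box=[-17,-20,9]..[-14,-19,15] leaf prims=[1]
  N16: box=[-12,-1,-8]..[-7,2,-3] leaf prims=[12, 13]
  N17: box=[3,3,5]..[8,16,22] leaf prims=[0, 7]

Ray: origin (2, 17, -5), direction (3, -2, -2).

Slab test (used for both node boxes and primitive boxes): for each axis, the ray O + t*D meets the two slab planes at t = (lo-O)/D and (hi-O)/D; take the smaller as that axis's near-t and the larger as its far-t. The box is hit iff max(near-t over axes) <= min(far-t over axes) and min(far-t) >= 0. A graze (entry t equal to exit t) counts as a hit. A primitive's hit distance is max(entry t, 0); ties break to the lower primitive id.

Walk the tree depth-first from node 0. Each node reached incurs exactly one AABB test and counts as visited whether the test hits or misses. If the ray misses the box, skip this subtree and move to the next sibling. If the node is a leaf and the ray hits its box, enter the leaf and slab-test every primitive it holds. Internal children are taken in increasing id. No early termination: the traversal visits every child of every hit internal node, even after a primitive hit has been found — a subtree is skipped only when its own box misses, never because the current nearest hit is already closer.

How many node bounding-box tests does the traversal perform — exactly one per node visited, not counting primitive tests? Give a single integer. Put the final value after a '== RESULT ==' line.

Traverse from the root:
N0 x:[-7,22/3] y:[-1,37/2] z:[-27/2,7] -> hit [-1,7], descend [1, 5, 9, 11]
  N1 x:[-7,2/3] y:[-1,13/2] z:[-9/2,3/2] -> hit [-1,2/3], descend [8, 10, 12]
    N8 x:[-8/3,-4/3] y:[4,13/2] z:[-9/2,-4] -> miss, prune
    N10 x:[-7,-16/3] y:[2,13/2] z:[-4,3/2] -> miss, prune
    N12 x:[-4,2/3] y:[-1,4] z:[-5/2,3/2] -> hit [-1,2/3] leaf, test {P6(miss), P20(miss)}
  N5 x:[8/3,6] y:[6,23/2] z:[0,7] -> hit [6,6], descend [4, 6, 7]
    N4 x:[8/3,16/3] y:[13/2,21/2] z:[0,3] -> miss, prune
    N6 x:[4,6] y:[6,23/2] z:[9/2,7] -> hit [6,6] leaf, test {P3(miss), P10(miss)}
    N7 x:[5,17/3] y:[13/2,9] z:[4,11/2] -> miss, prune
  N9 x:[-19/3,-1/3] y:[15/2,37/2] z:[-23/2,3/2] -> miss, prune
  N11 x:[1/3,22/3] y:[1/2,35/2] z:[-27/2,0] -> miss, prune

Visited [0, 1, 8, 10, 12, 5, 4, 6, 7, 9, 11]. Tests: 11 box, 2 leaf. Nearest: miss.

== RESULT ==
11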